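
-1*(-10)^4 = -10000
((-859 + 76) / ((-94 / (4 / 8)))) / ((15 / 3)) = 783 / 940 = 0.83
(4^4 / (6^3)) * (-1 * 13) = -416 / 27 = -15.41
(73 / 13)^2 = 5329 / 169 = 31.53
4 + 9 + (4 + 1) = 18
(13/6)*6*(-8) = -104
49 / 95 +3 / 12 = 291 / 380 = 0.77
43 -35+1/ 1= 9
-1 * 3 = -3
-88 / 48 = -11 / 6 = -1.83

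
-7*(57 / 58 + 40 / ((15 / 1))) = -25.55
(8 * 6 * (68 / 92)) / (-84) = -68 / 161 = -0.42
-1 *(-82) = 82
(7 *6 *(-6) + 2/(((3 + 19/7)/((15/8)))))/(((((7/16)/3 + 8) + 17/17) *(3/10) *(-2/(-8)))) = -160860/439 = -366.42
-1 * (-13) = 13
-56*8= -448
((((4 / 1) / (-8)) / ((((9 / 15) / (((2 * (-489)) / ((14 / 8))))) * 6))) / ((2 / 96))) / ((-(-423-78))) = 26080 / 3507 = 7.44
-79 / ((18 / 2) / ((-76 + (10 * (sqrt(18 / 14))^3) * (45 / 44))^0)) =-79 / 9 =-8.78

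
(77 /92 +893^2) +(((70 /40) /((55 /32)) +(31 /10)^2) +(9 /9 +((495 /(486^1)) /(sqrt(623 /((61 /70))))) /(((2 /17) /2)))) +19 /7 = 187 * sqrt(54290) /67284 +35307726544 /44275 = 797464.83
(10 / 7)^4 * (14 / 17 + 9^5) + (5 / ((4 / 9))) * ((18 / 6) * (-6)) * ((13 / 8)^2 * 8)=157821800435 / 653072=241660.64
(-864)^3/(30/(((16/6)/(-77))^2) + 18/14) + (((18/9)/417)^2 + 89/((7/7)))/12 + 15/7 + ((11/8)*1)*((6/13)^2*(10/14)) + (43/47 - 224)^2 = 11636033276196249388163/484985605574230956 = 23992.53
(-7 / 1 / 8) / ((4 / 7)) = -49 / 32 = -1.53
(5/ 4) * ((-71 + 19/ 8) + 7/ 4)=-2675/ 32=-83.59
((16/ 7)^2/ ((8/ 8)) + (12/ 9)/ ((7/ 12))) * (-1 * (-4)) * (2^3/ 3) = 11776/ 147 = 80.11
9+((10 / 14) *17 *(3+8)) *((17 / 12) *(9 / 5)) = 9789 / 28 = 349.61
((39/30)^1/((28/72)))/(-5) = -117/175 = -0.67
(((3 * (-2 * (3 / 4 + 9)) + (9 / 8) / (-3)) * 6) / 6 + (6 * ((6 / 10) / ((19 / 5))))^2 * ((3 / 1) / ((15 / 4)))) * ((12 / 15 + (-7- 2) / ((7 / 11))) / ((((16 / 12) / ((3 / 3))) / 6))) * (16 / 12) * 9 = 10588874283 / 252700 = 41902.95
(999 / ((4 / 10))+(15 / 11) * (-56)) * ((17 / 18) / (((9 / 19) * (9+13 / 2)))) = 5734865 / 18414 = 311.44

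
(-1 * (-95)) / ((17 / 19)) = 1805 / 17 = 106.18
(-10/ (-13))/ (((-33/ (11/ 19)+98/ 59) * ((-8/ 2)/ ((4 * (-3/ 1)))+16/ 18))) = -1062/ 93379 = -0.01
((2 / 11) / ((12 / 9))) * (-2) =-3 / 11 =-0.27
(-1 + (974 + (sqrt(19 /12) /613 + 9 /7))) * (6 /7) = 835.10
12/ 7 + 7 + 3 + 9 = 145/ 7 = 20.71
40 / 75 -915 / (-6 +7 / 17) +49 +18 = 65912 / 285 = 231.27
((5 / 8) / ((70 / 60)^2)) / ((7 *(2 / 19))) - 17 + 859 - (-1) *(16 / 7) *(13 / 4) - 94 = 1037303 / 1372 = 756.05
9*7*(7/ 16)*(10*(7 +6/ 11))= 183015/ 88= 2079.72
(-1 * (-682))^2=465124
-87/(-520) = 87/520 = 0.17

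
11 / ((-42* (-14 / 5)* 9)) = 55 / 5292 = 0.01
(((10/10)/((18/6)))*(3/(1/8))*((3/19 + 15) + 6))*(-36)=-115776/19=-6093.47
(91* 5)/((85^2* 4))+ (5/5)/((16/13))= 19149/23120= 0.83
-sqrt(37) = -6.08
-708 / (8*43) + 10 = 7.94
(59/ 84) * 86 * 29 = 73573/ 42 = 1751.74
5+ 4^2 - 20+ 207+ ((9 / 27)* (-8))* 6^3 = -368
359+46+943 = 1348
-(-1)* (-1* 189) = -189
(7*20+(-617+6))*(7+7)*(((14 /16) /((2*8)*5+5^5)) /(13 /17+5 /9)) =-3531087 /2589640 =-1.36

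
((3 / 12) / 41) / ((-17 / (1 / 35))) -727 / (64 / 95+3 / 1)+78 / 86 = -288464449727 / 1464383060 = -196.99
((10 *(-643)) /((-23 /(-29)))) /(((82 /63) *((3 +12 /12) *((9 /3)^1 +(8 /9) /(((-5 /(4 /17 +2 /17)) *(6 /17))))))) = -551.77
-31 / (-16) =31 / 16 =1.94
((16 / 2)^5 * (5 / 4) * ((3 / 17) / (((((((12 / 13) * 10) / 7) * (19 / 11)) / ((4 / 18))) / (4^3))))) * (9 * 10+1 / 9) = 106405691392 / 26163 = 4067029.45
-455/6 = -75.83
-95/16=-5.94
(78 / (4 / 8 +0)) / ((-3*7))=-52 / 7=-7.43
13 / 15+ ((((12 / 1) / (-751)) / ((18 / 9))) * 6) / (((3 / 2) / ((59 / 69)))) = 217469 / 259095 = 0.84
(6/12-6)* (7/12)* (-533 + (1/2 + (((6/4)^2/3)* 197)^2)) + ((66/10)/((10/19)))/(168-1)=-36515340697/534400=-68329.60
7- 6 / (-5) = 41 / 5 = 8.20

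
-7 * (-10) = 70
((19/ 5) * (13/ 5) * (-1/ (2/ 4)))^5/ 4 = -7354865808056/ 9765625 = -753138.26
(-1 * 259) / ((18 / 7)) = -1813 / 18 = -100.72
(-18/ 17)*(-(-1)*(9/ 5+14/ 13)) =-198/ 65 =-3.05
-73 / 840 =-0.09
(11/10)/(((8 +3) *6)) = 1/60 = 0.02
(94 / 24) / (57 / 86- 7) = -2021 / 3270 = -0.62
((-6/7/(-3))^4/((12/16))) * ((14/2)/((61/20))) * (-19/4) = -6080/62769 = -0.10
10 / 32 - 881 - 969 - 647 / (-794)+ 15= -11648759 / 6352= -1833.87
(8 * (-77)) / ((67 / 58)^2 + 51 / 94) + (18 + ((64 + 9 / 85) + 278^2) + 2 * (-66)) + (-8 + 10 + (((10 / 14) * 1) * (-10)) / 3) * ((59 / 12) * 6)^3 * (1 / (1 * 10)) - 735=2276092042979 / 30270030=75192.92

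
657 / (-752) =-657 / 752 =-0.87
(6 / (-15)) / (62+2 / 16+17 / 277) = -4432 / 689025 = -0.01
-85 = -85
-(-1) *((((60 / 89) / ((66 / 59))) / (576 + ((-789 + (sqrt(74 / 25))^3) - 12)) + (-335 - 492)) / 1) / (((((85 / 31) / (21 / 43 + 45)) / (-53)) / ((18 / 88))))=7892465134500 *sqrt(74) / 6223794971517739 + 4628508484082589854469 / 31118974857588695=148735.90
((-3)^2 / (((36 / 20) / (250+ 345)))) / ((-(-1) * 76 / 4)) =2975 / 19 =156.58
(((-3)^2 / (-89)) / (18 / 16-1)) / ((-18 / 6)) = 24 / 89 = 0.27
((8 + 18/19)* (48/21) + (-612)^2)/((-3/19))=-2372241.52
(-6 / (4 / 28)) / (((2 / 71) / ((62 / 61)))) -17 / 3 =-278363 / 183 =-1521.11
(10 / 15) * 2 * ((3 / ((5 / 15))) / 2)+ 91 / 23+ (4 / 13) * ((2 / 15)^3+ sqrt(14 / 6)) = 10.43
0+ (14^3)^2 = 7529536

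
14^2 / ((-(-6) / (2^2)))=392 / 3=130.67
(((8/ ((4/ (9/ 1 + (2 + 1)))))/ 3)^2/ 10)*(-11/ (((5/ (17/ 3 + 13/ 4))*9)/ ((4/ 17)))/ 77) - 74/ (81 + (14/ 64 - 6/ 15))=-0.96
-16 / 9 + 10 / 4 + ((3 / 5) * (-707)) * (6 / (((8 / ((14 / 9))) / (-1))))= 22303 / 45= 495.62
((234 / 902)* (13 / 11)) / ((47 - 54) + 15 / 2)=0.61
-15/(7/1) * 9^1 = -135/7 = -19.29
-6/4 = -3/2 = -1.50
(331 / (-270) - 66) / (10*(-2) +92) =-18151 / 19440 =-0.93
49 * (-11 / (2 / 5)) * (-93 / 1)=250635 / 2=125317.50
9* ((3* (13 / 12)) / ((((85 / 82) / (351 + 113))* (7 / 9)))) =10016136 / 595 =16833.84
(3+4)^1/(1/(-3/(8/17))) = -357/8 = -44.62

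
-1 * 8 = -8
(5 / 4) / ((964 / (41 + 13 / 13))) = 105 / 1928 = 0.05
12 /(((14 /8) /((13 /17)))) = 5.24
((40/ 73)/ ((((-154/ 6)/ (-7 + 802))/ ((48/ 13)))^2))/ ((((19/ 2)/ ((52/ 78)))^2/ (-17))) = -15843299328000/ 26405732353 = -599.99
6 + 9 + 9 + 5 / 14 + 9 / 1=467 / 14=33.36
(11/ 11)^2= 1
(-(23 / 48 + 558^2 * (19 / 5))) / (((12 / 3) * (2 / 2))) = -283964083 / 960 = -295795.92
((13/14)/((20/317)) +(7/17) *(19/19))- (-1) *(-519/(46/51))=-61339829/109480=-560.28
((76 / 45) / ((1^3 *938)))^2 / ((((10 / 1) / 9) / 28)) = 2888 / 35350875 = 0.00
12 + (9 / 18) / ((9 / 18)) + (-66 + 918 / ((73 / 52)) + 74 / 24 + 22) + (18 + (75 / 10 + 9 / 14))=3998947 / 6132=652.14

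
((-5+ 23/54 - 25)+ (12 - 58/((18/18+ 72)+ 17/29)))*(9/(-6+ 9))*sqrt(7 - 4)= -1057997*sqrt(3)/19206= -95.41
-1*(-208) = 208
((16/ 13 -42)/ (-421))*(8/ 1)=4240/ 5473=0.77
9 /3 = 3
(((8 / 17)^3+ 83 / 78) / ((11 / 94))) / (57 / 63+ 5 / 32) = 9.41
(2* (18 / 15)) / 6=2 / 5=0.40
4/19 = 0.21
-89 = -89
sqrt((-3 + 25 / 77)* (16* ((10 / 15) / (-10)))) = 1.69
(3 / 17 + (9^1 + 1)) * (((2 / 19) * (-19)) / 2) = -173 / 17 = -10.18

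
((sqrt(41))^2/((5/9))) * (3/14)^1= 15.81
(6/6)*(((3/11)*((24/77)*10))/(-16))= -0.05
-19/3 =-6.33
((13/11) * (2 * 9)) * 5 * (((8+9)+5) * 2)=4680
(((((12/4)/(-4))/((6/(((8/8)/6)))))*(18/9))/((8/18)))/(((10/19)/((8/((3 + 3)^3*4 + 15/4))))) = -19/11570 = -0.00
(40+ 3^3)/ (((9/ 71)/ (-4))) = -19028/ 9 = -2114.22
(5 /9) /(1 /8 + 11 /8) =0.37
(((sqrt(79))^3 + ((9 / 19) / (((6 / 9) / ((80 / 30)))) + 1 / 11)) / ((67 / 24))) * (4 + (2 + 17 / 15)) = 71048 / 14003 + 67624 * sqrt(79) / 335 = 1799.27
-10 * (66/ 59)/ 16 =-165/ 236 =-0.70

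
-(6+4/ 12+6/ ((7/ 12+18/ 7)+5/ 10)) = -7345/ 921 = -7.98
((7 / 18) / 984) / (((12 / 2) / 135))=35 / 3936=0.01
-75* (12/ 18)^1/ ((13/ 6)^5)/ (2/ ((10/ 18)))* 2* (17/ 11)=-3672000/ 4084223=-0.90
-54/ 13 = -4.15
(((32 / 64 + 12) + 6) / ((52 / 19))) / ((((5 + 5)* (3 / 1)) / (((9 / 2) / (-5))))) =-2109 / 10400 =-0.20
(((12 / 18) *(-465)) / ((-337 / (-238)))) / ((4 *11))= -18445 / 3707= -4.98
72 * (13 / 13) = 72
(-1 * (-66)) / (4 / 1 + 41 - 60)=-22 / 5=-4.40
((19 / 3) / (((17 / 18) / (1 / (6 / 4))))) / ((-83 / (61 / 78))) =-2318 / 55029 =-0.04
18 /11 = 1.64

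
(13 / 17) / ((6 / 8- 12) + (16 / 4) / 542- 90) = -14092 / 1865699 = -0.01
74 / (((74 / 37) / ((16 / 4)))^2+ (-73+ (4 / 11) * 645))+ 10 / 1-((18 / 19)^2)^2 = 8954553022 / 927755199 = 9.65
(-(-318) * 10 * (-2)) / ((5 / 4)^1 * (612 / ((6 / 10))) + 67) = -3180 / 671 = -4.74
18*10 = 180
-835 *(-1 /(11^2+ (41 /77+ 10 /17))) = 1093015 /159856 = 6.84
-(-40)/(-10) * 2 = -8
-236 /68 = -59 /17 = -3.47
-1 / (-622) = 1 / 622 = 0.00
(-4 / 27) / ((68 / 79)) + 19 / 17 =434 / 459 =0.95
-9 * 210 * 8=-15120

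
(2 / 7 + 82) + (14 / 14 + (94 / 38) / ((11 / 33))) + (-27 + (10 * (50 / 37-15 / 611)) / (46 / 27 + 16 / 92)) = 124060016888 / 1752924173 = 70.77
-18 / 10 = -9 / 5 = -1.80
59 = 59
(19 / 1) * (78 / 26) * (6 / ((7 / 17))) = 830.57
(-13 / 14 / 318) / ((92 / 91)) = -169 / 58512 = -0.00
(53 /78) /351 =53 /27378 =0.00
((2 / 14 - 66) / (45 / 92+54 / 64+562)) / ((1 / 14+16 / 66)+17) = -22393536 / 3316489387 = -0.01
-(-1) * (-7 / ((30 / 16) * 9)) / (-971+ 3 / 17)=119 / 278505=0.00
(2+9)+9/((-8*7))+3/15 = 3091/280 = 11.04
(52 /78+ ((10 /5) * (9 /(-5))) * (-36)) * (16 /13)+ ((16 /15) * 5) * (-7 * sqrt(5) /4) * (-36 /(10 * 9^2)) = 161.26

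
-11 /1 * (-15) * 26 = 4290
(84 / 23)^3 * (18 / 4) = 2667168 / 12167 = 219.21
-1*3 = -3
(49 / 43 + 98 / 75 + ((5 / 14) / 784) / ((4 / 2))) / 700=173195453 / 49556640000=0.00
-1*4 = -4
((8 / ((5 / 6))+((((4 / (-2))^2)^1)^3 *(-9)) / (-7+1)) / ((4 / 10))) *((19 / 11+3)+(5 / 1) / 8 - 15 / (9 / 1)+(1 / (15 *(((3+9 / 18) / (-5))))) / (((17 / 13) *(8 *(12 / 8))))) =346789 / 357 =971.40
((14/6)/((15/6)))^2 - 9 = -1829/225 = -8.13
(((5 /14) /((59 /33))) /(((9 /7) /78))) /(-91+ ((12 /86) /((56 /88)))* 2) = -215215 /1608281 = -0.13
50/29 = 1.72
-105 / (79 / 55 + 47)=-1925 / 888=-2.17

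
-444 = -444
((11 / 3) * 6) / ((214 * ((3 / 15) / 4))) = 220 / 107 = 2.06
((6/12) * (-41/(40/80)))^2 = 1681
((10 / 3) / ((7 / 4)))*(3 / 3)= 40 / 21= 1.90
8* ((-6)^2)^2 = 10368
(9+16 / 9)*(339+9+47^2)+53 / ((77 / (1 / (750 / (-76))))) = 27558.71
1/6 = 0.17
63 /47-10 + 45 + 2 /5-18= 4404 /235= 18.74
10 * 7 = 70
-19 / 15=-1.27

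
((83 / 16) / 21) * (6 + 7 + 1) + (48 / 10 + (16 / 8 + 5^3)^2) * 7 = 13552807 / 120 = 112940.06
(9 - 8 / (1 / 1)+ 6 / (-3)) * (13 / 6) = -13 / 6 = -2.17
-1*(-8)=8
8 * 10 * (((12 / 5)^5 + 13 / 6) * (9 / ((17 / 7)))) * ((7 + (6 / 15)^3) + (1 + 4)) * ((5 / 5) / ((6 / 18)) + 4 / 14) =1276607328672 / 1328125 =961210.22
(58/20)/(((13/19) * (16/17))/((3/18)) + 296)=9367/968560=0.01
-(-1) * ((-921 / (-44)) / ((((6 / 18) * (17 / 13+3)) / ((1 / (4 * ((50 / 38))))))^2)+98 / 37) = 153935353237 / 51054080000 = 3.02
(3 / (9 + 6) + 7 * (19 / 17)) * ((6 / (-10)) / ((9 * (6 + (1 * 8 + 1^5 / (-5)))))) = -682 / 17595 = -0.04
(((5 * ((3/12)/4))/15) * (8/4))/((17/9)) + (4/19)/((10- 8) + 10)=307/7752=0.04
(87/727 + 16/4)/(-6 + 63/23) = -13777/10905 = -1.26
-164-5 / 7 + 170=37 / 7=5.29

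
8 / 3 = 2.67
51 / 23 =2.22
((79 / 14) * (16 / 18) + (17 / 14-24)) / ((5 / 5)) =-2239 / 126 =-17.77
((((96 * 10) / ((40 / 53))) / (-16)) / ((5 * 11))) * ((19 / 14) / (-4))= 3021 / 6160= 0.49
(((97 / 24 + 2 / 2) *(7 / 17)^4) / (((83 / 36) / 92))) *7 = 280643286 / 6932243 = 40.48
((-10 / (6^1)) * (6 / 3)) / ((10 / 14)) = -14 / 3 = -4.67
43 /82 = 0.52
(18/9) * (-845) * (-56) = 94640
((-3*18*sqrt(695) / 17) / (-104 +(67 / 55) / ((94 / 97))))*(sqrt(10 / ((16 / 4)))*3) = 2093850*sqrt(278) / 9030077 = 3.87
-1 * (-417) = 417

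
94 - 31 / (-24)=2287 / 24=95.29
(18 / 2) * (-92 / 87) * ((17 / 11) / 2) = -2346 / 319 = -7.35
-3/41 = -0.07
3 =3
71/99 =0.72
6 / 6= 1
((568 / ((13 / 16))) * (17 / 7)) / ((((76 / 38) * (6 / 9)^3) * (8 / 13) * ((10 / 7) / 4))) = 65178 / 5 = 13035.60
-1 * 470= -470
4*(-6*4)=-96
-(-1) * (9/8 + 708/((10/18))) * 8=51021/5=10204.20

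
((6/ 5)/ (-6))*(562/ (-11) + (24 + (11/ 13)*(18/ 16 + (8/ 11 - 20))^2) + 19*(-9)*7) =8652471/ 45760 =189.08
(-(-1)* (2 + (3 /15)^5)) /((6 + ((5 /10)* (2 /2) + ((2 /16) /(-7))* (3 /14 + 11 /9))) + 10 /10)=44107056 /164809375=0.27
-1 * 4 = -4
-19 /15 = -1.27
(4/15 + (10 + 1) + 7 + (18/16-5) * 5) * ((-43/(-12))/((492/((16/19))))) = -0.01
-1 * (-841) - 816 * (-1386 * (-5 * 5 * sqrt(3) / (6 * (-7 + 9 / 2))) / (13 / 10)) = 2512261.38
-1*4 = -4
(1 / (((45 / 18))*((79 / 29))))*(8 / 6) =232 / 1185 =0.20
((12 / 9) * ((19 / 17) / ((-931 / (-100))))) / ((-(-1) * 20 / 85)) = 100 / 147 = 0.68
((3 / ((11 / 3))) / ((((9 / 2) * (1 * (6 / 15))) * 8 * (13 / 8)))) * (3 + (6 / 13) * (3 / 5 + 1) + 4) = 503 / 1859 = 0.27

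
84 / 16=21 / 4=5.25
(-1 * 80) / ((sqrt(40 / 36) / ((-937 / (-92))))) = -5622 * sqrt(10) / 23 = -772.97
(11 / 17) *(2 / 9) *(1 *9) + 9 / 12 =139 / 68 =2.04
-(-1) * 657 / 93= 219 / 31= 7.06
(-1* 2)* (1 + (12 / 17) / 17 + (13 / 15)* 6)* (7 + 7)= -252532 / 1445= -174.76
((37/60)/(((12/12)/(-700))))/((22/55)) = -6475/6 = -1079.17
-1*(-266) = 266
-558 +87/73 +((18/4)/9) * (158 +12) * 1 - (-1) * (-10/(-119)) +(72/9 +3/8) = -32200915/69496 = -463.35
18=18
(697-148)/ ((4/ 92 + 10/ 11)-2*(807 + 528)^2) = -138897/ 901805609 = -0.00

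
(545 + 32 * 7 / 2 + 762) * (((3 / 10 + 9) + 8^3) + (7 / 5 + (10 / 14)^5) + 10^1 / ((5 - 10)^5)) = 15587874846093 / 21008750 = 741970.60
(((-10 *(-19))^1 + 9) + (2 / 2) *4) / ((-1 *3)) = -203 / 3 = -67.67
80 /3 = 26.67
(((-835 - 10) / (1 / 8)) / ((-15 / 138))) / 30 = 31096 / 15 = 2073.07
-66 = -66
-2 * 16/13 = -32/13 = -2.46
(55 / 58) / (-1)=-55 / 58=-0.95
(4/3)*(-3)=-4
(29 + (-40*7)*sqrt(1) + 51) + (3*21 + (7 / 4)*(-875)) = -6673 / 4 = -1668.25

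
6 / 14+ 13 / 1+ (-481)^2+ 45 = 1619936 / 7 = 231419.43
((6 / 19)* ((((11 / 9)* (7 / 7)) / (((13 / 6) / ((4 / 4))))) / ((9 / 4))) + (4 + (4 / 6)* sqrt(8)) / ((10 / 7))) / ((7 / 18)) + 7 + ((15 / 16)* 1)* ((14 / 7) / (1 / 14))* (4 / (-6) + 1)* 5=12* sqrt(2) / 5 + 2010951 / 34580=61.55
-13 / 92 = -0.14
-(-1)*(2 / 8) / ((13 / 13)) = 1 / 4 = 0.25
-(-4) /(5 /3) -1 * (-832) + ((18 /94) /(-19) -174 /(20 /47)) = 759925 /1786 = 425.49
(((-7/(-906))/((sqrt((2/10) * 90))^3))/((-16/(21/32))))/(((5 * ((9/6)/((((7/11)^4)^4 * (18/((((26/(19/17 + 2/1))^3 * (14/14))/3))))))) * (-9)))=242433331216113915773 * sqrt(2)/82824808993553546696739340984320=0.00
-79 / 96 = -0.82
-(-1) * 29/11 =29/11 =2.64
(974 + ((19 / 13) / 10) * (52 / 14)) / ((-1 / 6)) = -204654 / 35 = -5847.26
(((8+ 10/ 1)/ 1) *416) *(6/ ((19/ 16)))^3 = 6624903168/ 6859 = 965870.12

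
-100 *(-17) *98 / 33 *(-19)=-3165400 / 33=-95921.21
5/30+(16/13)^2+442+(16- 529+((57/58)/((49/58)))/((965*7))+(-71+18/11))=-512002620917/3691918230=-138.68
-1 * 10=-10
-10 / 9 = -1.11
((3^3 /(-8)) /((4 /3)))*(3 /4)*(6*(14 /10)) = -5103 /320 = -15.95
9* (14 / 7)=18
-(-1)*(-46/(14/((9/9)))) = -23/7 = -3.29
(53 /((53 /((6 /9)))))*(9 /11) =6 /11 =0.55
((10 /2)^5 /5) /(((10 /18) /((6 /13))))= 6750 /13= 519.23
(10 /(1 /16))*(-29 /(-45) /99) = 928 /891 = 1.04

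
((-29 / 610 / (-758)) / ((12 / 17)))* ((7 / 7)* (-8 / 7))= -493 / 4854990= -0.00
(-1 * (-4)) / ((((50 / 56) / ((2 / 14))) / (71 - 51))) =12.80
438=438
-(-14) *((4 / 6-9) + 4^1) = -182 / 3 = -60.67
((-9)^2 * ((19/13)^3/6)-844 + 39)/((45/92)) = -154190942/98865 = -1559.61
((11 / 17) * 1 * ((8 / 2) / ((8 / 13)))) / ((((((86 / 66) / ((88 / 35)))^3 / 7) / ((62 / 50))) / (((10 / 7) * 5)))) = 108564432717312 / 57950664625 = 1873.39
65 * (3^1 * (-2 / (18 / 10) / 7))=-650 / 21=-30.95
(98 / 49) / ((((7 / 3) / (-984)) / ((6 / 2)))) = -17712 / 7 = -2530.29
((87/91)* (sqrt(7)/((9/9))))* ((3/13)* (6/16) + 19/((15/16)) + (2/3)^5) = 75065659* sqrt(7)/3832920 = 51.82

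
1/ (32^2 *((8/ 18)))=9/ 4096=0.00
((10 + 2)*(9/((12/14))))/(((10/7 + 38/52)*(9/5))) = 12740/393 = 32.42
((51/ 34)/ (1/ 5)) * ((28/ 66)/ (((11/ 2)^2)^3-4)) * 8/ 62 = 1792/ 120803001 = 0.00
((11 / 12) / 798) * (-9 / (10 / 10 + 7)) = -0.00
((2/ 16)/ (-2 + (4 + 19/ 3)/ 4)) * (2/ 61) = 3/ 427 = 0.01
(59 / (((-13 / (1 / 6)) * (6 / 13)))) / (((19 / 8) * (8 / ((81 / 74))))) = -531 / 5624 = -0.09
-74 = -74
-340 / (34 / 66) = -660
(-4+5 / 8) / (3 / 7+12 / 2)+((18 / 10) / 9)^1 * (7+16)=163 / 40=4.08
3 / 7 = 0.43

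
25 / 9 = 2.78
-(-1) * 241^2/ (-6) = -58081/ 6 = -9680.17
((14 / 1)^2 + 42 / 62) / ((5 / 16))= 97552 / 155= 629.37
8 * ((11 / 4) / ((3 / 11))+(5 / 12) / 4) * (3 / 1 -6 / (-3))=815 / 2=407.50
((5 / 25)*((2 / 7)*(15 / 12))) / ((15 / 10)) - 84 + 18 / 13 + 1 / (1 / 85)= 2.43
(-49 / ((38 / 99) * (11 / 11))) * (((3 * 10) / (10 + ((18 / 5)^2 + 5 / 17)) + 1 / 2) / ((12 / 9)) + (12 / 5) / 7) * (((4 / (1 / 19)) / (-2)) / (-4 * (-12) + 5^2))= 112.00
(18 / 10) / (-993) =-3 / 1655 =-0.00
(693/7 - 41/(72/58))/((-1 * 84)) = -0.79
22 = 22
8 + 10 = 18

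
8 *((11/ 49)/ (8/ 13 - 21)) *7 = -1144/ 1855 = -0.62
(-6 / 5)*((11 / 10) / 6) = -0.22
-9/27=-1/3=-0.33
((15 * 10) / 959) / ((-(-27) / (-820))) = -41000 / 8631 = -4.75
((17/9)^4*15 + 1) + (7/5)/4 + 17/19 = 160555411/831060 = 193.19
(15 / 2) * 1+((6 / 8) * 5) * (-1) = 15 / 4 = 3.75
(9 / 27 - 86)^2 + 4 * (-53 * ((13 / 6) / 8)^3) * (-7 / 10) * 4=7350.57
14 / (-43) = -14 / 43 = -0.33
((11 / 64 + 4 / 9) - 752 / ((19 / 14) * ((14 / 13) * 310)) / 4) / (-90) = -341603 / 152668800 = -0.00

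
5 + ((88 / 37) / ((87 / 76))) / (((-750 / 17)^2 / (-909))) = 202680367 / 50296875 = 4.03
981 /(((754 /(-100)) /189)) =-9270450 /377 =-24590.05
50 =50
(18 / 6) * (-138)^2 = 57132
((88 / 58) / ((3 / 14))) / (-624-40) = -77 / 7221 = -0.01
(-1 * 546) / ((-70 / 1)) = 39 / 5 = 7.80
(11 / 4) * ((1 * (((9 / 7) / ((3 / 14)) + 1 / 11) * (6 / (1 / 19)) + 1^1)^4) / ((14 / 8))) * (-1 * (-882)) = 431309663675654526 / 1331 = 324049334091400.85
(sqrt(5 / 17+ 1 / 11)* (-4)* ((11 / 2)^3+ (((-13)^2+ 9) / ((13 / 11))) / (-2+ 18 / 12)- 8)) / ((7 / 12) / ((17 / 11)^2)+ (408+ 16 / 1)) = 9092484* sqrt(374) / 210392897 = 0.84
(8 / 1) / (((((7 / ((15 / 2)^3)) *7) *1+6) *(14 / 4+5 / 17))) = 0.34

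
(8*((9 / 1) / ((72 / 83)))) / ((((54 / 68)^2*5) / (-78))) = -2494648 / 1215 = -2053.21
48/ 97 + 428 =41564/ 97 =428.49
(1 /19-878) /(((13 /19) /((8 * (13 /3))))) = -133448 /3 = -44482.67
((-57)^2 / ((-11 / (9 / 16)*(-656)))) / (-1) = -29241 / 115456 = -0.25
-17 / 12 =-1.42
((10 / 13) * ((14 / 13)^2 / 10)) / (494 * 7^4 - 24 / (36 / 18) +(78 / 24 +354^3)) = 0.00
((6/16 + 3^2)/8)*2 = 2.34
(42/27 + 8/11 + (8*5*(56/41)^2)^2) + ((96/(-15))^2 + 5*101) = 6116.72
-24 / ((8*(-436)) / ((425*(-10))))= -6375 / 218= -29.24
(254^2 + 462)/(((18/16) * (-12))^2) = 259912/729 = 356.53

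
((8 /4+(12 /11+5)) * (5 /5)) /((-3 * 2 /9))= -267 /22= -12.14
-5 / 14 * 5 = -25 / 14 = -1.79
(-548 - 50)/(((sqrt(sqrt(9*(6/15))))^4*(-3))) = 1495/27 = 55.37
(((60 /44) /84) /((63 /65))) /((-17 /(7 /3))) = -325 /141372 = -0.00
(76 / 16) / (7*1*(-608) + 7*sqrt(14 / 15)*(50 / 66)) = -4717548 / 4226916883-3135*sqrt(210) / 33815335064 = -0.00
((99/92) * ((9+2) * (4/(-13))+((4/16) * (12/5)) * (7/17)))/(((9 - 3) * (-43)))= 114411/8742760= 0.01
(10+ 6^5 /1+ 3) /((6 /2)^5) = 7789 /243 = 32.05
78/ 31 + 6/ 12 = 187/ 62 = 3.02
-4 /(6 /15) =-10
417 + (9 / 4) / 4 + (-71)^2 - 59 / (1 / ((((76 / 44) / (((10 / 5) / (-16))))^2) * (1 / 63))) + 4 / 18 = 214662293 / 40656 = 5279.97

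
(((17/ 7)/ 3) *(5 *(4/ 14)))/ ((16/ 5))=425/ 1176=0.36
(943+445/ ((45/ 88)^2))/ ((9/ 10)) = 2142262/ 729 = 2938.63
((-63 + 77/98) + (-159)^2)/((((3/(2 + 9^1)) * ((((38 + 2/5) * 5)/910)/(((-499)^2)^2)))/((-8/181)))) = -1201017567943512.13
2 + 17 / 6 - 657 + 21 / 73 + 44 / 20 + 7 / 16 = -11374711 / 17520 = -649.24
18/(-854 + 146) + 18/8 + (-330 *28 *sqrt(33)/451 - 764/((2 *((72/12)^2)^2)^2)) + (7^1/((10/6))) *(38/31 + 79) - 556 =-3330484179527/15360088320 - 840 *sqrt(33)/41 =-334.52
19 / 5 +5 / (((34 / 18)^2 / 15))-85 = -86959 / 1445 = -60.18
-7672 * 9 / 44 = -17262 / 11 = -1569.27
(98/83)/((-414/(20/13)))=-0.00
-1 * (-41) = 41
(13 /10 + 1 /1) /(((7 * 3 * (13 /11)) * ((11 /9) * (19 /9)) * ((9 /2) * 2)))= 69 /17290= 0.00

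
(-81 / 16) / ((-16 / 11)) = 891 / 256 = 3.48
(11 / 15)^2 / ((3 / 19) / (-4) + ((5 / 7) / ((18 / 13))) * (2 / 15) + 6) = 193116 / 2165125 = 0.09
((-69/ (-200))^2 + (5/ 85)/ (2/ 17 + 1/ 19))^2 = 41767505641/ 193600000000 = 0.22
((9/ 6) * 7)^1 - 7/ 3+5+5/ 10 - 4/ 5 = 193/ 15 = 12.87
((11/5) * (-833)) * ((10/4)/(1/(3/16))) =-27489/32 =-859.03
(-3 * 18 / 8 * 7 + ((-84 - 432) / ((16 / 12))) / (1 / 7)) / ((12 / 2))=-3675 / 8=-459.38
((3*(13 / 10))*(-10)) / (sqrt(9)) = -13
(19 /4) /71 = 0.07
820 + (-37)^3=-49833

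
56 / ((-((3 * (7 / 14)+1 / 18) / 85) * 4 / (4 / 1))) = -3060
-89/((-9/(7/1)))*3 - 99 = 326/3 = 108.67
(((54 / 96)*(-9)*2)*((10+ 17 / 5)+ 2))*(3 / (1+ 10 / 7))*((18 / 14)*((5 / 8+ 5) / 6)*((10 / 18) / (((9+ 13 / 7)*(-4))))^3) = 0.00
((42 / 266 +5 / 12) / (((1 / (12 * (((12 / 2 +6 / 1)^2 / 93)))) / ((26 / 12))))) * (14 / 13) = 14672 / 589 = 24.91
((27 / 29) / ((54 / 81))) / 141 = 27 / 2726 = 0.01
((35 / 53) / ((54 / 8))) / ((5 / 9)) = 0.18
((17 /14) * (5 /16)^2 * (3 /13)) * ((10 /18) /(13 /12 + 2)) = 2125 /430976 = 0.00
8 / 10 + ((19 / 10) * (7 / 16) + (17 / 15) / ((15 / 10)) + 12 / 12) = 4877 / 1440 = 3.39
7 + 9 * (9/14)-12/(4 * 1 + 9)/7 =329/26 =12.65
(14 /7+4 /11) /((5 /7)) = 182 /55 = 3.31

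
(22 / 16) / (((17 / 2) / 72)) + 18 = 504 / 17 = 29.65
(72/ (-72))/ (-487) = 1/ 487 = 0.00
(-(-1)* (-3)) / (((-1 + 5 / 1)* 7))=-0.11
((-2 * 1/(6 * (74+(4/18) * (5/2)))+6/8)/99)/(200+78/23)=0.00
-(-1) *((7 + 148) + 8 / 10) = 779 / 5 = 155.80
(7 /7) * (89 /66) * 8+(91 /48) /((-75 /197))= 230003 /39600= 5.81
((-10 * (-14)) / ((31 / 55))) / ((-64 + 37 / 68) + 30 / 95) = -9948400 / 2528887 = -3.93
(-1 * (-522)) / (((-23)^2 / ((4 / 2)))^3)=4176 / 148035889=0.00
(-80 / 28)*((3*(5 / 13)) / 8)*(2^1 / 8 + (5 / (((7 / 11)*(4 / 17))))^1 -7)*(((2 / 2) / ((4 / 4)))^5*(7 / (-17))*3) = 83925 / 6188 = 13.56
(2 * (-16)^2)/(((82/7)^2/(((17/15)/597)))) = 106624/15053355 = 0.01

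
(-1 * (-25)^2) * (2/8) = -156.25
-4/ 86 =-2/ 43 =-0.05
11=11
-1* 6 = -6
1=1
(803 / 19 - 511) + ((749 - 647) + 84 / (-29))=-203668 / 551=-369.63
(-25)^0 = 1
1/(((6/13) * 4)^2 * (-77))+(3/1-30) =-1197673/44352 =-27.00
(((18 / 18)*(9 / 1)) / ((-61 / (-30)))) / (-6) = -45 / 61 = -0.74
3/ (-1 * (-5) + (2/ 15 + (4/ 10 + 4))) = 45/ 143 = 0.31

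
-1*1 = -1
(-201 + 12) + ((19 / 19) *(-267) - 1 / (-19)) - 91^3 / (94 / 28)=-200857047 / 893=-224923.90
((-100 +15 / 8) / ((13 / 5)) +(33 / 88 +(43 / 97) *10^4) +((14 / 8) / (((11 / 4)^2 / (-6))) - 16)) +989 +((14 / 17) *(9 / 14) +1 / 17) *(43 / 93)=5179227725209 / 964922244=5367.51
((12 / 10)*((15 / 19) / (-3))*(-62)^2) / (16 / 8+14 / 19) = -5766 / 13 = -443.54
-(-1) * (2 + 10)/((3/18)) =72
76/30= 38/15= 2.53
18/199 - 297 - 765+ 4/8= -422441/398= -1061.41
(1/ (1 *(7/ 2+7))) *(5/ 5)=2/ 21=0.10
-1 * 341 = -341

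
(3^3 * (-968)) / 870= -4356 / 145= -30.04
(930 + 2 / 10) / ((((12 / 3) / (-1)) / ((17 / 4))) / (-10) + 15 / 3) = 79067 / 433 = 182.60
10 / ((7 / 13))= 130 / 7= 18.57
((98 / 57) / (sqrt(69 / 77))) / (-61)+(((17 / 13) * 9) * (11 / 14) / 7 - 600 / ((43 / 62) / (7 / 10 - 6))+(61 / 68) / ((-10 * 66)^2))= 3721175338644451 / 811343332800 - 98 * sqrt(5313) / 239913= 4586.41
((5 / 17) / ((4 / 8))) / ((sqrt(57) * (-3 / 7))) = -70 * sqrt(57) / 2907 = -0.18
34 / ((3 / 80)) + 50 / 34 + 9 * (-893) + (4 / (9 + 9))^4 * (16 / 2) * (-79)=-795303868 / 111537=-7130.40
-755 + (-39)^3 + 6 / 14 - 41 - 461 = -424029 / 7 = -60575.57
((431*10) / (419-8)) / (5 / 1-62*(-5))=0.03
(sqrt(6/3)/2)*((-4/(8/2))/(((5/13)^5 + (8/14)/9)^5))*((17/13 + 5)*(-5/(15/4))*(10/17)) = 294486774981482141164578098603903439240*sqrt(2)/228896712453067759482670731435119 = 1819454.66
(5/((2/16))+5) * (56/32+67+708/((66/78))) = 1792845/44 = 40746.48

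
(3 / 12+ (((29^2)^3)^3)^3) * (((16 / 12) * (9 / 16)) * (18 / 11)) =1006736100026253227962228926784553353732911434784837721069594483543179771383934375 / 88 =11440182954843786681388960000000000000000000000000000000000000000000000000000000.00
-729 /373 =-1.95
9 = 9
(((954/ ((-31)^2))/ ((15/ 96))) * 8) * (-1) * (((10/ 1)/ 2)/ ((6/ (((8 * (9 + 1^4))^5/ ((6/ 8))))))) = -177838489600000/ 961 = -185055660353.80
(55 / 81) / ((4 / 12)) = 55 / 27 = 2.04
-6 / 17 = -0.35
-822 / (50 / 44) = -18084 / 25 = -723.36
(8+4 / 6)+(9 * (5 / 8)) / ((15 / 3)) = 235 / 24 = 9.79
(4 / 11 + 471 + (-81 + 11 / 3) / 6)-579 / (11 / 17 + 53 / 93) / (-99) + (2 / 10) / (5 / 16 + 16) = 12795694699 / 27619020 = 463.29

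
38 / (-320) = -0.12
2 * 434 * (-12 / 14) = -744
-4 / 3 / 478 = -2 / 717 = -0.00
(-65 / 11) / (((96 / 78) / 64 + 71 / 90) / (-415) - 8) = 63121500 / 85477601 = 0.74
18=18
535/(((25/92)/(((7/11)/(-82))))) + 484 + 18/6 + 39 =510.72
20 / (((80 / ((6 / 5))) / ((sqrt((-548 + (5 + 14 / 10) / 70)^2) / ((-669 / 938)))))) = -6424228 / 27875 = -230.47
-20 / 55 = -4 / 11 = -0.36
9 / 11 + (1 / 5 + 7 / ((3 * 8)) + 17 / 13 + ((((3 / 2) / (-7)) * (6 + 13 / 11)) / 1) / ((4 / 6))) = 37129 / 120120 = 0.31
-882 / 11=-80.18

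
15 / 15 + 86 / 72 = 79 / 36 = 2.19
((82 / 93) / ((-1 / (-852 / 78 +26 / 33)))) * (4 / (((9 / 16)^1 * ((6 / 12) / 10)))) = 456366080 / 359073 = 1270.96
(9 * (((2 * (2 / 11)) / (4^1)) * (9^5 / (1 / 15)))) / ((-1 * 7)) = -7971615 / 77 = -103527.47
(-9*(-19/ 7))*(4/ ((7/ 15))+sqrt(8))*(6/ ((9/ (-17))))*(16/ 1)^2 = -29767680/ 49 - 992256*sqrt(2)/ 7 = -807969.66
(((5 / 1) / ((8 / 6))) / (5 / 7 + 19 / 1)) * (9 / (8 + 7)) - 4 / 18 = -179 / 1656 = -0.11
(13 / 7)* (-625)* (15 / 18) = -40625 / 42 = -967.26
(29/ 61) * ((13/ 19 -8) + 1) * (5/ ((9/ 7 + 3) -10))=3045/ 1159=2.63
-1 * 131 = -131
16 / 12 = 4 / 3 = 1.33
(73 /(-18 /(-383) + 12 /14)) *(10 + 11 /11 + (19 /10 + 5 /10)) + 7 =13197611 /12120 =1088.91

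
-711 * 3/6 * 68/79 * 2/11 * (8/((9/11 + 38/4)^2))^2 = -834121728/2655237841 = -0.31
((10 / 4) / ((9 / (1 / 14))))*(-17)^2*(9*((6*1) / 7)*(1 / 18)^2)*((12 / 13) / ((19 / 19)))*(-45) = -7225 / 1274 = -5.67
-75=-75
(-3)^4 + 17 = 98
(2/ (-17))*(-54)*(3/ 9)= 2.12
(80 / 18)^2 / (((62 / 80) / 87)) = 1856000 / 837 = 2217.44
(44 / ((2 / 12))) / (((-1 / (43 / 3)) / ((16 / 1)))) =-60544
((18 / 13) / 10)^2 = 81 / 4225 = 0.02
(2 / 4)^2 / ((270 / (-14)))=-7 / 540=-0.01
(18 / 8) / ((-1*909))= -1 / 404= -0.00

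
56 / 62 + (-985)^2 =30077003 / 31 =970225.90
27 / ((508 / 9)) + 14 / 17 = 11243 / 8636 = 1.30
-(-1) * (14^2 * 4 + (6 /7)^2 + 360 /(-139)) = 5327188 /6811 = 782.14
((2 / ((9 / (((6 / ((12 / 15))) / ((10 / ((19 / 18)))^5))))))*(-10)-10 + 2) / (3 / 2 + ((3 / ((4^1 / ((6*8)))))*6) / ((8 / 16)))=-90701740099 / 4914766368000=-0.02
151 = 151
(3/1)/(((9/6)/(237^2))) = 112338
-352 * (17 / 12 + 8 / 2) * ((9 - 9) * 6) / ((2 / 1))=0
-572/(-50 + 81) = -572/31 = -18.45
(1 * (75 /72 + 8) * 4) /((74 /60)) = 29.32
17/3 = 5.67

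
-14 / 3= -4.67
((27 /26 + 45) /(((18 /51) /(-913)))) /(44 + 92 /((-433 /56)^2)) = -1161096690831 /443977456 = -2615.22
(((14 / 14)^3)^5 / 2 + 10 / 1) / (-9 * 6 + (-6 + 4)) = -3 / 16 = -0.19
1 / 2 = 0.50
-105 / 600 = -7 / 40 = -0.18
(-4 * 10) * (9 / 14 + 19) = -5500 / 7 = -785.71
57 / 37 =1.54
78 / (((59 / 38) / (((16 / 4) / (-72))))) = -494 / 177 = -2.79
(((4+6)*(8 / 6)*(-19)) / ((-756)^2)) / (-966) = 95 / 207038916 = 0.00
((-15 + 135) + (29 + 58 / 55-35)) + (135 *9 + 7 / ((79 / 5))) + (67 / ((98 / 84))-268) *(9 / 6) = 30860289 / 30415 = 1014.64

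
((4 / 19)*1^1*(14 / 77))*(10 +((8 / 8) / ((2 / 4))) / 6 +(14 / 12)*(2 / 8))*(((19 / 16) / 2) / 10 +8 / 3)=44489 / 40128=1.11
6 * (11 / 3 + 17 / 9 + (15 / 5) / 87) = 2918 / 87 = 33.54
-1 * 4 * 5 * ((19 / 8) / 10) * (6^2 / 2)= -171 / 2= -85.50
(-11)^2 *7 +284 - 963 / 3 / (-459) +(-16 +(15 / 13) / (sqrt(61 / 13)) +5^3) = 1241.23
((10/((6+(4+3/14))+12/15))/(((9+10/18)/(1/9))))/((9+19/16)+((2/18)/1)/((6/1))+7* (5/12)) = 50400/62648119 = 0.00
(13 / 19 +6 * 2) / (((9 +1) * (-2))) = -241 / 380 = -0.63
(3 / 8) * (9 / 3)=9 / 8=1.12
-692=-692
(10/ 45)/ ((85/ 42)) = 28/ 255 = 0.11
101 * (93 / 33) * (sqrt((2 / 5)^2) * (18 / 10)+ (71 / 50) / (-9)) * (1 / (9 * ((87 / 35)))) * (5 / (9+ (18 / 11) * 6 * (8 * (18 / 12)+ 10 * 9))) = 0.04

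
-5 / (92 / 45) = -225 / 92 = -2.45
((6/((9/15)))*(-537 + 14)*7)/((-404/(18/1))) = 164745/101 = 1631.14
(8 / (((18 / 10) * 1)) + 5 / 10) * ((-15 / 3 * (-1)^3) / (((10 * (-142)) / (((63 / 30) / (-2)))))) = 623 / 34080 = 0.02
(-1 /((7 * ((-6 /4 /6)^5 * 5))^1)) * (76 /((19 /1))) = 4096 /35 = 117.03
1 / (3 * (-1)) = -1 / 3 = -0.33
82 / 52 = 41 / 26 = 1.58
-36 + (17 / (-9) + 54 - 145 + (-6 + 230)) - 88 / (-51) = 96.84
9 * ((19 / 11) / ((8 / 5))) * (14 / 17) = 5985 / 748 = 8.00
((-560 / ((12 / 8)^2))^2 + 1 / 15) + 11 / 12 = 61946.66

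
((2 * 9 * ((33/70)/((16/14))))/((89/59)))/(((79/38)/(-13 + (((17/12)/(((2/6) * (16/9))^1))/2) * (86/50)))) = -11659786677/449984000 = -25.91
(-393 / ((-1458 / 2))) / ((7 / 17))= 2227 / 1701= 1.31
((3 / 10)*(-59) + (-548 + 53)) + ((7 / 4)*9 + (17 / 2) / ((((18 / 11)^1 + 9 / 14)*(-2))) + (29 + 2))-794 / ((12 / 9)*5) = -4120141 / 7020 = -586.91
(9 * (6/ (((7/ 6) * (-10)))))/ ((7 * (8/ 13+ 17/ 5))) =-234/ 1421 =-0.16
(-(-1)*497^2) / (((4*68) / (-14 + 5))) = -2223081 / 272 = -8173.09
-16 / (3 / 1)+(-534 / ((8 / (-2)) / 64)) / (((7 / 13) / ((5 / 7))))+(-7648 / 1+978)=684806 / 147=4658.54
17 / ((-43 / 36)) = -612 / 43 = -14.23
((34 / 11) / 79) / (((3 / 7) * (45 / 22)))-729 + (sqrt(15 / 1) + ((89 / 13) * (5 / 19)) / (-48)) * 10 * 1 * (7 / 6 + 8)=-30869083543 / 42148080 + 275 * sqrt(15) / 3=-377.37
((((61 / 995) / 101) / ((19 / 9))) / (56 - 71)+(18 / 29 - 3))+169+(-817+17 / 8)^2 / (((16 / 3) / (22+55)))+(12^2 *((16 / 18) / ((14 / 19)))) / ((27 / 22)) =513707331526402569823 / 53583097881600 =9587115.19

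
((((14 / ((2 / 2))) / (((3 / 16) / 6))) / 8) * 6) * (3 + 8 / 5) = 7728 / 5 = 1545.60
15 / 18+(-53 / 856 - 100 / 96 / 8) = 4391 / 6848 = 0.64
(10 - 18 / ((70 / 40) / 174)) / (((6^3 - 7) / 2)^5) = -398656 / 2791447540343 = -0.00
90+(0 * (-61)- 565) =-475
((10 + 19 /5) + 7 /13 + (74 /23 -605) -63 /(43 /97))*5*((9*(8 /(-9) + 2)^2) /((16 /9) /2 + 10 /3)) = -2344989600 /244283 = -9599.48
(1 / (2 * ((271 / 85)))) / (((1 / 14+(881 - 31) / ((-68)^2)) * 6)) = 0.10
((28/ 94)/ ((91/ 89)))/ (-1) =-178/ 611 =-0.29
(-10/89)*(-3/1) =0.34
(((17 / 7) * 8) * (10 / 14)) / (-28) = -170 / 343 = -0.50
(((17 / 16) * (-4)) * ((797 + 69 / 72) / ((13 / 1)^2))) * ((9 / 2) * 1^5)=-976701 / 10816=-90.30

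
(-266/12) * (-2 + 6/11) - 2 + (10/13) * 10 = 16274/429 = 37.93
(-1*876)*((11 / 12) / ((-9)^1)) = 89.22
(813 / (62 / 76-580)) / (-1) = 30894 / 22009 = 1.40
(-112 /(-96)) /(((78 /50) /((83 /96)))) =14525 /22464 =0.65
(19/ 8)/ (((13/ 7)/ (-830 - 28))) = -4389/ 4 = -1097.25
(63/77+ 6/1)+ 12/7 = 657/77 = 8.53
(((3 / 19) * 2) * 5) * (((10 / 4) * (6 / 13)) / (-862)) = -0.00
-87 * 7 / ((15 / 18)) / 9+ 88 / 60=-1196 / 15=-79.73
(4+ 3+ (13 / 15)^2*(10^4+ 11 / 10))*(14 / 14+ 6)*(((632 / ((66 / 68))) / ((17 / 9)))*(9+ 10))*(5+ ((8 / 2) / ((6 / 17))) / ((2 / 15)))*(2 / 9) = 6894674143.53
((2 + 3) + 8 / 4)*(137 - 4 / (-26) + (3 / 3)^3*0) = 12481 / 13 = 960.08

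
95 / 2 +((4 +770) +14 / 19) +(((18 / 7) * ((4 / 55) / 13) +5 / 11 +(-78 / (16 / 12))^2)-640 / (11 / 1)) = 1592565077 / 380380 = 4186.77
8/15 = 0.53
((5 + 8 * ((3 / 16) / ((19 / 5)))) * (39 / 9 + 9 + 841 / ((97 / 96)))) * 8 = 10620640 / 291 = 36497.04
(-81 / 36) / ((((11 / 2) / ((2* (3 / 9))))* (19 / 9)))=-27 / 209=-0.13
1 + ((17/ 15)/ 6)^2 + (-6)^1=-40211/ 8100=-4.96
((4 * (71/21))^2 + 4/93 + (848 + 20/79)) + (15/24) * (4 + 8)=2243588231/2160018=1038.69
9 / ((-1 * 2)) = -9 / 2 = -4.50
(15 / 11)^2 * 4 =900 / 121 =7.44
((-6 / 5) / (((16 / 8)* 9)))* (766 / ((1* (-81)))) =766 / 1215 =0.63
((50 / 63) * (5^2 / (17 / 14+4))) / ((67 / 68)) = 170000 / 44019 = 3.86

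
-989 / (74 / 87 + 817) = -86043 / 71153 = -1.21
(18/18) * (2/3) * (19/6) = 19/9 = 2.11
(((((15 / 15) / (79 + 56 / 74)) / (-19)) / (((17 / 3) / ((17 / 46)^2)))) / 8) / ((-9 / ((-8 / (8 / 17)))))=-10693 / 2847408096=-0.00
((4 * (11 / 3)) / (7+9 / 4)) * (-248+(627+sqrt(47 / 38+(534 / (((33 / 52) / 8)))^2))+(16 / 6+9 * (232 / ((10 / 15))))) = 1855216 / 333+8 * sqrt(7917605719082) / 2109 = 16244.80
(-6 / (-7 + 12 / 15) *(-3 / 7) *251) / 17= -22590 / 3689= -6.12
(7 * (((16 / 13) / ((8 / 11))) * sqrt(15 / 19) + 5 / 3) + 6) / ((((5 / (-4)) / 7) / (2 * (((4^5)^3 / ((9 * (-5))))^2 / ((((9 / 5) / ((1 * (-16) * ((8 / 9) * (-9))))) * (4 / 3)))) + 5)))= -109499872821539907407876 / 18225 - 318169441783342372468168 * sqrt(285) / 1500525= -9587849529088182128.55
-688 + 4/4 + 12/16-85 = -3085/4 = -771.25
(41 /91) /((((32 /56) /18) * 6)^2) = 2583 /208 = 12.42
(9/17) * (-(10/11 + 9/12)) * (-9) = 5913/748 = 7.91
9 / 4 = 2.25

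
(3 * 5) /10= 3 /2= 1.50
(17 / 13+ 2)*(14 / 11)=602 / 143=4.21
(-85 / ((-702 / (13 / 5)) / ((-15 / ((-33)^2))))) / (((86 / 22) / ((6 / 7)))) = -85 / 89397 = -0.00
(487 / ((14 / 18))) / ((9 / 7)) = 487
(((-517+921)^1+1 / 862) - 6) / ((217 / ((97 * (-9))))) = -1380213 / 862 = -1601.18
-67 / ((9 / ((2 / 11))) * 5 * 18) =-67 / 4455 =-0.02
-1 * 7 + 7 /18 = -119 /18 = -6.61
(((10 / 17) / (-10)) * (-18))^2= 324 / 289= 1.12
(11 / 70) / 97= 11 / 6790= 0.00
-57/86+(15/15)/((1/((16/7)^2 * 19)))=415511/4214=98.60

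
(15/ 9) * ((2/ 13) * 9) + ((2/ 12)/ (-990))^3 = 2.31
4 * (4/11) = 16/11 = 1.45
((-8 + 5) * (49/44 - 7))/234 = 259/3432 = 0.08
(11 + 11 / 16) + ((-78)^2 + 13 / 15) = 1463173 / 240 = 6096.55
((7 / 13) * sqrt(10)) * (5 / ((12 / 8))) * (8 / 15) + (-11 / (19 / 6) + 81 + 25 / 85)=112 * sqrt(10) / 117 + 25136 / 323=80.85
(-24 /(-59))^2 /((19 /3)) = 1728 /66139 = 0.03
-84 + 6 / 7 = -582 / 7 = -83.14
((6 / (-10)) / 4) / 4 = -3 / 80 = -0.04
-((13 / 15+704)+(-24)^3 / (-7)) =-281371 / 105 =-2679.72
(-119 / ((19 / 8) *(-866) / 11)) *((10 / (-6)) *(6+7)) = -340340 / 24681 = -13.79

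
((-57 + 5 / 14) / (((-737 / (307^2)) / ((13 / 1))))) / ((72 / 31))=30120001171 / 742896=40544.03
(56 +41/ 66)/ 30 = 3737/ 1980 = 1.89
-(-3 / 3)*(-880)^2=774400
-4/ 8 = -1/ 2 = -0.50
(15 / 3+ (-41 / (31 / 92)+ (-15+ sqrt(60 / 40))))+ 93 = -1199 / 31+ sqrt(6) / 2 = -37.45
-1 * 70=-70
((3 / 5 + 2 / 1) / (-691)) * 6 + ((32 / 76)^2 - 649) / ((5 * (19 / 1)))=-6.85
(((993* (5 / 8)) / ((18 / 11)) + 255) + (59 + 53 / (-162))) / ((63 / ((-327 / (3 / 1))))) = -97887995 / 81648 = -1198.90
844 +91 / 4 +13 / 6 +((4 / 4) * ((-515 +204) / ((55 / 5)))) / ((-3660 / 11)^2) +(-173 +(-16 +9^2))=760.92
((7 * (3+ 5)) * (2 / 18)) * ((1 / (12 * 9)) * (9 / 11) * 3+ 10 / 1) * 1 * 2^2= 2744 / 11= 249.45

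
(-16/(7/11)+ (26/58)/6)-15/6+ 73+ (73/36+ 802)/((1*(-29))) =129401/7308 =17.71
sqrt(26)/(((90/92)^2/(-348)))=-245456 * sqrt(26)/675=-1854.20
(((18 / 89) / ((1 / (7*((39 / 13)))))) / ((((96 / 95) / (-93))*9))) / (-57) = 0.76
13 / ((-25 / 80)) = -208 / 5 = -41.60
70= 70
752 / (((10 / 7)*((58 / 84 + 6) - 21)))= -110544 / 3005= -36.79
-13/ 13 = -1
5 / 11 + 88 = 973 / 11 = 88.45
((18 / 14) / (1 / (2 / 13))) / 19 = 18 / 1729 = 0.01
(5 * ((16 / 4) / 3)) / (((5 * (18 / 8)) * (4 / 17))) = 68 / 27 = 2.52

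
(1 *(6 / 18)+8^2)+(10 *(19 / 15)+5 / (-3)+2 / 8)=907 / 12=75.58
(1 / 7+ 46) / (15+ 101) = 323 / 812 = 0.40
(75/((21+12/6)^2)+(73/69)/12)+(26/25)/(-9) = 6051/52900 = 0.11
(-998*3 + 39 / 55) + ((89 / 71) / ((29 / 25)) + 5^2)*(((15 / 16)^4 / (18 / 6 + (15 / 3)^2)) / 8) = -1244007133799289 / 415610961920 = -2993.20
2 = 2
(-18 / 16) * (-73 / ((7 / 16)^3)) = 980.71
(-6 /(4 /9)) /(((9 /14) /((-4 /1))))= 84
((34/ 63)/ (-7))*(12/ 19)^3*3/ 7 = -19584/ 2352637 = -0.01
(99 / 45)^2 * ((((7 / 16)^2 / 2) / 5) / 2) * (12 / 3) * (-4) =-0.74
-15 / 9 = -5 / 3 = -1.67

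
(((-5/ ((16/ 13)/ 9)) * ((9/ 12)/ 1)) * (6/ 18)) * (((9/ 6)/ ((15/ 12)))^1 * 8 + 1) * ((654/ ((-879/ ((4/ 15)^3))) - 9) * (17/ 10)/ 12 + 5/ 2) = -99992806849/ 843840000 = -118.50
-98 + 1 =-97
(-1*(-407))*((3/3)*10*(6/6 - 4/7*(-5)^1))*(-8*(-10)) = 8791200/7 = 1255885.71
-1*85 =-85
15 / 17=0.88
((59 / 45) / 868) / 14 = 59 / 546840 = 0.00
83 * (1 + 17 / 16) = 2739 / 16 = 171.19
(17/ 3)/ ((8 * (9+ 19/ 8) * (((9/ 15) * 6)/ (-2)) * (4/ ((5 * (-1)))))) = 425/ 9828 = 0.04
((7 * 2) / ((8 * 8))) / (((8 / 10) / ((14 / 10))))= 49 / 128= 0.38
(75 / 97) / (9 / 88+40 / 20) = 1320 / 3589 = 0.37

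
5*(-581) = -2905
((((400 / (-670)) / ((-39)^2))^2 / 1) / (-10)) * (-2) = 320 / 10385036649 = 0.00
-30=-30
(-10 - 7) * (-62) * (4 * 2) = 8432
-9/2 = -4.50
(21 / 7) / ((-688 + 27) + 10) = -1 / 217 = -0.00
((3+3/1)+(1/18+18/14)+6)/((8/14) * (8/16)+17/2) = 41/27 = 1.52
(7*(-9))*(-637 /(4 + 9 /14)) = 43218 /5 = 8643.60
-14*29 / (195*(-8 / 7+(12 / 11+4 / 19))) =-10241 / 780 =-13.13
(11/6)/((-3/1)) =-11/18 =-0.61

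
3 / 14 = 0.21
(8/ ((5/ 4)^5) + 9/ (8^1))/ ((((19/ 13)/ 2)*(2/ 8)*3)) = 1217593/ 178125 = 6.84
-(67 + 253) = -320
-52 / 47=-1.11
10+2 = 12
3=3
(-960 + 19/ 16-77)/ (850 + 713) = -0.66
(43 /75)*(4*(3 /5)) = 172 /125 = 1.38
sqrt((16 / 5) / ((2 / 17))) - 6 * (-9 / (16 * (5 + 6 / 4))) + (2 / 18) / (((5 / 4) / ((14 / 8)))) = 5.89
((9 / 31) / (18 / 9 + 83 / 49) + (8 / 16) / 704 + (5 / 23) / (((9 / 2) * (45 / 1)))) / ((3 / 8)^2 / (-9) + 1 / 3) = 1183042733 / 4676106402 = 0.25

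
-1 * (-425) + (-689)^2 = 475146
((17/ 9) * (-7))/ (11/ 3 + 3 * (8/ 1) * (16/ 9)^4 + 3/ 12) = -115668/ 2131415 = -0.05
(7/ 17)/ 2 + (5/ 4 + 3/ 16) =447/ 272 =1.64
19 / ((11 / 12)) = 228 / 11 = 20.73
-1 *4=-4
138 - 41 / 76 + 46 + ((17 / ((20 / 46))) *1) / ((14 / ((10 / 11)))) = 1088469 / 5852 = 186.00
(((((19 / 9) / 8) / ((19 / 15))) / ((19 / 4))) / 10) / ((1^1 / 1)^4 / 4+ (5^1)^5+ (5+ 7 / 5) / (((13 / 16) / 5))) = 13 / 9379977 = 0.00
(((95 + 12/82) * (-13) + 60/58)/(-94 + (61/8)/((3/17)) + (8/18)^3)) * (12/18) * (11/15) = 20948436432/1757966225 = 11.92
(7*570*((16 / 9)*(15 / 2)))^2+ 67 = 2830240067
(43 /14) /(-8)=-43 /112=-0.38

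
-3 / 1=-3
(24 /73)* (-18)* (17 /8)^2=-7803 /292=-26.72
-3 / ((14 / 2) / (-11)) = 33 / 7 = 4.71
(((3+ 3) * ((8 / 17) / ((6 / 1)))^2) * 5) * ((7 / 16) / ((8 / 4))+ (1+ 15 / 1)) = 865 / 289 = 2.99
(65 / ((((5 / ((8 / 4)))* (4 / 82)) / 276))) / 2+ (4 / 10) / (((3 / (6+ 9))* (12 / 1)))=441325 / 6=73554.17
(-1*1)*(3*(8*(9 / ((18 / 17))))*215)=-43860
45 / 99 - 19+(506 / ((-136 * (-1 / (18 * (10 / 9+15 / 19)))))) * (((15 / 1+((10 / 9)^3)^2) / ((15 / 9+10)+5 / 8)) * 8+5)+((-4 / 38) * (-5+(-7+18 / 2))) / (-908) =16997294024165254 / 8429598276363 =2016.38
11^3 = 1331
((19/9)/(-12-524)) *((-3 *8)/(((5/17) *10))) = 323/10050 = 0.03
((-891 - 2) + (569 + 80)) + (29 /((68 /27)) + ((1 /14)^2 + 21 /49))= -193299 /833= -232.05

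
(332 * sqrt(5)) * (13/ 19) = 507.94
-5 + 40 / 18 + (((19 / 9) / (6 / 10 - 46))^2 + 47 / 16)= 10810903 / 66781584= 0.16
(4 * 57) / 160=57 / 40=1.42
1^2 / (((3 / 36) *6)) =2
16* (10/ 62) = 80/ 31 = 2.58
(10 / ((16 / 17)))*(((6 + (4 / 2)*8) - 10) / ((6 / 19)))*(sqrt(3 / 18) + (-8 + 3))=-8075 / 4 + 1615*sqrt(6) / 24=-1853.92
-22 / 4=-11 / 2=-5.50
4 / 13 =0.31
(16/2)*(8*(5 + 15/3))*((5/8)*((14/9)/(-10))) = -560/9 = -62.22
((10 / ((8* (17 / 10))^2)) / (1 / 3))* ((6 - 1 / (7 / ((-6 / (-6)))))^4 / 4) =1059660375 / 22204448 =47.72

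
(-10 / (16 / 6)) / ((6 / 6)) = -3.75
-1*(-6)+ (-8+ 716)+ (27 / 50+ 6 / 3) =35827 / 50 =716.54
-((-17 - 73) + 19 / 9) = 791 / 9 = 87.89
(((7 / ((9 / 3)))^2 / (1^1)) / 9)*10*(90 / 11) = 4900 / 99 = 49.49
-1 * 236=-236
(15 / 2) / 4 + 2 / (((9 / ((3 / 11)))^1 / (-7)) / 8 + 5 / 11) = -8611 / 664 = -12.97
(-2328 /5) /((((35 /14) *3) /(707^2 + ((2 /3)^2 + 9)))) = -6982022752 /225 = -31031212.23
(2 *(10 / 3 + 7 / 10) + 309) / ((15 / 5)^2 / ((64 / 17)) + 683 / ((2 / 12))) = 304384 / 3936375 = 0.08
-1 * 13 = -13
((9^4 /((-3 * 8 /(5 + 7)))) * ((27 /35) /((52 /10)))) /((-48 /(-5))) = -295245 /5824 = -50.69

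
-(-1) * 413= 413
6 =6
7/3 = 2.33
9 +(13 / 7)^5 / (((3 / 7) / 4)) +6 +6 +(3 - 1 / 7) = 1657015 / 7203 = 230.05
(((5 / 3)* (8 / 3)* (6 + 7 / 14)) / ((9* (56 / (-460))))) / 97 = -14950 / 54999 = -0.27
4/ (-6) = -2/ 3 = -0.67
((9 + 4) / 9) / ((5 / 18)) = 26 / 5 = 5.20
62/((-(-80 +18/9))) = 31/39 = 0.79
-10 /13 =-0.77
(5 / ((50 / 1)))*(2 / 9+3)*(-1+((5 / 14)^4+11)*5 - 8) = 17112523 / 1152480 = 14.85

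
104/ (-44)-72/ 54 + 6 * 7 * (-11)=-15368/ 33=-465.70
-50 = -50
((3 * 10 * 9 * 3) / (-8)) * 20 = -2025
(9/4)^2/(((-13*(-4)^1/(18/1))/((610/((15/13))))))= 14823/16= 926.44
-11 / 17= -0.65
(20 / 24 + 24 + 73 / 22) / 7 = 929 / 231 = 4.02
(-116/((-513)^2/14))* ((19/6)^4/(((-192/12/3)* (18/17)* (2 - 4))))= -1245811/22674816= -0.05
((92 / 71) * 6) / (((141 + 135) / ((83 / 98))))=83 / 3479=0.02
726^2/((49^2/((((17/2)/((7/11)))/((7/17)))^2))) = 1331662916529/5764801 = 230998.94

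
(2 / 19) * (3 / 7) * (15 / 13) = 90 / 1729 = 0.05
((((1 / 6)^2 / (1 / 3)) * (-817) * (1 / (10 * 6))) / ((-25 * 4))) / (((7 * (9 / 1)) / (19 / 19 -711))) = -58007 / 453600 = -0.13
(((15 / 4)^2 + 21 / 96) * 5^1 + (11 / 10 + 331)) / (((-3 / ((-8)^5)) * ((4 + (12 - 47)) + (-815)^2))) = 1437184 / 216585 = 6.64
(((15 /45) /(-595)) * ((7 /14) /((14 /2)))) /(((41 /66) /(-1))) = 11 /170765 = 0.00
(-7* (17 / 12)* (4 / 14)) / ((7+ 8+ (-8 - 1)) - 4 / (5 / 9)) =85 / 36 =2.36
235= 235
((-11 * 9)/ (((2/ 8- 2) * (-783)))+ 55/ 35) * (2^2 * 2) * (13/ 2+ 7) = 32868/ 203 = 161.91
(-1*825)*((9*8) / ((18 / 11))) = -36300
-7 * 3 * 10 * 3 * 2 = -1260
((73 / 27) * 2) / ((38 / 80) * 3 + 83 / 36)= 5840 / 4029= 1.45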